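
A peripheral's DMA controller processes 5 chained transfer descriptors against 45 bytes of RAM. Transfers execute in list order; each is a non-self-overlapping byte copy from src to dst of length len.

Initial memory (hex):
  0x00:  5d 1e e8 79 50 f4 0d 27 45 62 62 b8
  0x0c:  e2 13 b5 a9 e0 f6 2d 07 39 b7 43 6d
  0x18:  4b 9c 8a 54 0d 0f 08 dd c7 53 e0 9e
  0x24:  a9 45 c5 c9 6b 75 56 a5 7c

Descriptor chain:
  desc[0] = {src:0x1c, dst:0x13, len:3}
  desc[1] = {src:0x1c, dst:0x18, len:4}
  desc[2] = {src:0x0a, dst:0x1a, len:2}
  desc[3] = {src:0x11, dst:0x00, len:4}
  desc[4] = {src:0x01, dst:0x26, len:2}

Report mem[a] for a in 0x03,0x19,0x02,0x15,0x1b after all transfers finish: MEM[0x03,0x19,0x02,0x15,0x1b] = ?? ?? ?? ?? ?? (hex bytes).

MEM[0x03,0x19,0x02,0x15,0x1b] = 0f 0f 0d 08 b8

#0 dst[0x13+3] := {0x0d,0x0f,0x08}
#1 dst[0x18+4] := {0x0d,0x0f,0x08,0xdd}
#2 dst[0x1a+2] := {0x62,0xb8}
#3 dst[0x00+4] := {0xf6,0x2d,0x0d,0x0f}
#4 dst[0x26+2] := {0x2d,0x0d}
query mem[0x03]=0x0f, mem[0x19]=0x0f, mem[0x02]=0x0d, mem[0x15]=0x08, mem[0x1b]=0xb8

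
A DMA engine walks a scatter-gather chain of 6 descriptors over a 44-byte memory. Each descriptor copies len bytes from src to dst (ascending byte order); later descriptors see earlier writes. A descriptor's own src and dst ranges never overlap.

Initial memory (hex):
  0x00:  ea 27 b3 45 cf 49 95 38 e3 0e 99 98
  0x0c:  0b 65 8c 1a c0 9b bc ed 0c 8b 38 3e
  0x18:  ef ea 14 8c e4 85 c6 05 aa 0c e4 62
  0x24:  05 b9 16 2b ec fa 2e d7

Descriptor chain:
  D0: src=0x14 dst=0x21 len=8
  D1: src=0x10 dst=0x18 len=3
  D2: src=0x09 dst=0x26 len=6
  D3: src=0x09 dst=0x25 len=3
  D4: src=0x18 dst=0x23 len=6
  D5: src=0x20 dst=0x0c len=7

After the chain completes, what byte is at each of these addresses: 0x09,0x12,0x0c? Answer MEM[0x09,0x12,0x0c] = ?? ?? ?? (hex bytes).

MEM[0x09,0x12,0x0c] = 0e 8c aa

D0: mem[0x21..0x28] <- [0c 8b 38 3e ef ea 14 8c]
D1: mem[0x18..0x1a] <- [c0 9b bc]
D2: mem[0x26..0x2b] <- [0e 99 98 0b 65 8c]
D3: mem[0x25..0x27] <- [0e 99 98]
D4: mem[0x23..0x28] <- [c0 9b bc 8c e4 85]
D5: mem[0x0c..0x12] <- [aa 0c 8b c0 9b bc 8c]
query mem[0x09]=0x0e, mem[0x12]=0x8c, mem[0x0c]=0xaa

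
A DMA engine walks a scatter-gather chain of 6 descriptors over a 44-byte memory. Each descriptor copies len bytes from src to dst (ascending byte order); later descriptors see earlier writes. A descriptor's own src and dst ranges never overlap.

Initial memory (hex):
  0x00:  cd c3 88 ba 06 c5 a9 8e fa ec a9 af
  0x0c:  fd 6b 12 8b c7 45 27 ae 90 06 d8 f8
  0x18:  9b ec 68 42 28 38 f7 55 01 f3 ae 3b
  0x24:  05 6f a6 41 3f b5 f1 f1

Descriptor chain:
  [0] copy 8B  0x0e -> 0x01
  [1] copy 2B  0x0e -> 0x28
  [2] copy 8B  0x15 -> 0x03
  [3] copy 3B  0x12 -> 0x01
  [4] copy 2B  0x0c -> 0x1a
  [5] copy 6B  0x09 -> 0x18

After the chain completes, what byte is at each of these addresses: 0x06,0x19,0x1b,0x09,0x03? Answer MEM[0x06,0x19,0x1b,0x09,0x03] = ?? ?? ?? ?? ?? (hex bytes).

D0: mem[0x01..0x08] <- [12 8b c7 45 27 ae 90 06]
D1: mem[0x28..0x29] <- [12 8b]
D2: mem[0x03..0x0a] <- [06 d8 f8 9b ec 68 42 28]
D3: mem[0x01..0x03] <- [27 ae 90]
D4: mem[0x1a..0x1b] <- [fd 6b]
D5: mem[0x18..0x1d] <- [42 28 af fd 6b 12]
query mem[0x06]=0x9b, mem[0x19]=0x28, mem[0x1b]=0xfd, mem[0x09]=0x42, mem[0x03]=0x90

MEM[0x06,0x19,0x1b,0x09,0x03] = 9b 28 fd 42 90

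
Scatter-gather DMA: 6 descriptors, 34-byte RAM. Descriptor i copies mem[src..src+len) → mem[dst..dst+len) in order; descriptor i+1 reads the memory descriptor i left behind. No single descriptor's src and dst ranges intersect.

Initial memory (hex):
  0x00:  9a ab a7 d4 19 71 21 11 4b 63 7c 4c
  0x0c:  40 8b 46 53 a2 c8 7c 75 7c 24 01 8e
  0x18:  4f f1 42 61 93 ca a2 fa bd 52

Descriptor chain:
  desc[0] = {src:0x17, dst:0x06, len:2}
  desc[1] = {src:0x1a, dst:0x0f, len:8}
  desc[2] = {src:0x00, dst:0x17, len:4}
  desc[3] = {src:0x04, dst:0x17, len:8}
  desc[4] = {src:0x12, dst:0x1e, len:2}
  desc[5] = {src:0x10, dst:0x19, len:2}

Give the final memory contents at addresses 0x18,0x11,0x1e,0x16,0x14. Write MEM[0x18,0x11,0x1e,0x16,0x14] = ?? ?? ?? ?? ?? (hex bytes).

MEM[0x18,0x11,0x1e,0x16,0x14] = 71 93 ca 52 fa

  after D0: wrote 2B at 0x06 = 8e4f
  after D1: wrote 8B at 0x0f = 426193caa2fabd52
  after D2: wrote 4B at 0x17 = 9aaba7d4
  after D3: wrote 8B at 0x17 = 19718e4f4b637c4c
  after D4: wrote 2B at 0x1e = caa2
  after D5: wrote 2B at 0x19 = 6193
query mem[0x18]=0x71, mem[0x11]=0x93, mem[0x1e]=0xca, mem[0x16]=0x52, mem[0x14]=0xfa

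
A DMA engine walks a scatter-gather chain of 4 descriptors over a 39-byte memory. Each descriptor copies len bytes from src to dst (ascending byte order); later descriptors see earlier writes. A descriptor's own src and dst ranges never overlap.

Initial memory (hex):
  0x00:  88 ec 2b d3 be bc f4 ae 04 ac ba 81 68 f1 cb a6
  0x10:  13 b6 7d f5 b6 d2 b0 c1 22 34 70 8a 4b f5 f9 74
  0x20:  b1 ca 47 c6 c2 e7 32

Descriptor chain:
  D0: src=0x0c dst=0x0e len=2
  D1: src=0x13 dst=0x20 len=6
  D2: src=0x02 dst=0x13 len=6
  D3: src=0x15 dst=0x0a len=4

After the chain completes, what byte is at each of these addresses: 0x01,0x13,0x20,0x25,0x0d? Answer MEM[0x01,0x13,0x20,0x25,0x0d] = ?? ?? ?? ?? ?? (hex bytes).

#0 dst[0x0e+2] := {0x68,0xf1}
#1 dst[0x20+6] := {0xf5,0xb6,0xd2,0xb0,0xc1,0x22}
#2 dst[0x13+6] := {0x2b,0xd3,0xbe,0xbc,0xf4,0xae}
#3 dst[0x0a+4] := {0xbe,0xbc,0xf4,0xae}
query mem[0x01]=0xec, mem[0x13]=0x2b, mem[0x20]=0xf5, mem[0x25]=0x22, mem[0x0d]=0xae

MEM[0x01,0x13,0x20,0x25,0x0d] = ec 2b f5 22 ae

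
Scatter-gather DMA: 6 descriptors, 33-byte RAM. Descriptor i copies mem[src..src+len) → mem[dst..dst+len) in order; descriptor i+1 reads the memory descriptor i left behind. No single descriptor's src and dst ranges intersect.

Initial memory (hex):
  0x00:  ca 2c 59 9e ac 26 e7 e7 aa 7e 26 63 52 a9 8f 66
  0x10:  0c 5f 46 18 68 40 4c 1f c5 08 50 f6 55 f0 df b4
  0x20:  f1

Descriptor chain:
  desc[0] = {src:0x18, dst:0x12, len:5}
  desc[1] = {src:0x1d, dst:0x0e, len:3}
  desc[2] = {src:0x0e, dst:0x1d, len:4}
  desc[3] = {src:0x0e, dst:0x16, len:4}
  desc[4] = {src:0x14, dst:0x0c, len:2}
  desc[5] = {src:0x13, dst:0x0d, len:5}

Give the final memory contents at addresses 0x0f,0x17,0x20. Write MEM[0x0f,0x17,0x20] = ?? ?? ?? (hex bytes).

[0] 0x18->0x12 len=5 : c5 08 50 f6 55
[1] 0x1d->0x0e len=3 : f0 df b4
[2] 0x0e->0x1d len=4 : f0 df b4 5f
[3] 0x0e->0x16 len=4 : f0 df b4 5f
[4] 0x14->0x0c len=2 : 50 f6
[5] 0x13->0x0d len=5 : 08 50 f6 f0 df
query mem[0x0f]=0xf6, mem[0x17]=0xdf, mem[0x20]=0x5f

MEM[0x0f,0x17,0x20] = f6 df 5f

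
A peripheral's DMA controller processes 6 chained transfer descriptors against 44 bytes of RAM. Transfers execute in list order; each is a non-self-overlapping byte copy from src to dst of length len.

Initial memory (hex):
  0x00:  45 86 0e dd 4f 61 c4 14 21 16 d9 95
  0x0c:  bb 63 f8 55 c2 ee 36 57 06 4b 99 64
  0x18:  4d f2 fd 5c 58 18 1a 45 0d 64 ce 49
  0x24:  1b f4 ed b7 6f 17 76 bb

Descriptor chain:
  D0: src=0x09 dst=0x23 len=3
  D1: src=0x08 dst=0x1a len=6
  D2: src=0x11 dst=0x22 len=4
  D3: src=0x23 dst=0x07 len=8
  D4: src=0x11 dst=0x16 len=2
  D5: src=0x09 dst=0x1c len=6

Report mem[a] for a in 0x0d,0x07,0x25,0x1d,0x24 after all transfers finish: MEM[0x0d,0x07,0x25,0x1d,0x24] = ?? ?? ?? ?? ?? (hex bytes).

#0 dst[0x23+3] := {0x16,0xd9,0x95}
#1 dst[0x1a+6] := {0x21,0x16,0xd9,0x95,0xbb,0x63}
#2 dst[0x22+4] := {0xee,0x36,0x57,0x06}
#3 dst[0x07+8] := {0x36,0x57,0x06,0xed,0xb7,0x6f,0x17,0x76}
#4 dst[0x16+2] := {0xee,0x36}
#5 dst[0x1c+6] := {0x06,0xed,0xb7,0x6f,0x17,0x76}
query mem[0x0d]=0x17, mem[0x07]=0x36, mem[0x25]=0x06, mem[0x1d]=0xed, mem[0x24]=0x57

MEM[0x0d,0x07,0x25,0x1d,0x24] = 17 36 06 ed 57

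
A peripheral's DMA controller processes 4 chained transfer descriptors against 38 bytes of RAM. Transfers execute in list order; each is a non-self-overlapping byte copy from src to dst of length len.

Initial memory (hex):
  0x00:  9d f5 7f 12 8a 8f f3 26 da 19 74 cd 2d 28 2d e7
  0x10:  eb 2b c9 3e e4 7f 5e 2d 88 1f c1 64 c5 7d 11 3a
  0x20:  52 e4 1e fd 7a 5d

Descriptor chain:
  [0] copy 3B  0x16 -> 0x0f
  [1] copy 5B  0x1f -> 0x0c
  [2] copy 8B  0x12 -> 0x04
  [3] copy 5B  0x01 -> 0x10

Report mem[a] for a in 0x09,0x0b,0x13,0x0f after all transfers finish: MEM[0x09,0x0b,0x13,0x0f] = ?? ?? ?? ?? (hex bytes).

#0 dst[0x0f+3] := {0x5e,0x2d,0x88}
#1 dst[0x0c+5] := {0x3a,0x52,0xe4,0x1e,0xfd}
#2 dst[0x04+8] := {0xc9,0x3e,0xe4,0x7f,0x5e,0x2d,0x88,0x1f}
#3 dst[0x10+5] := {0xf5,0x7f,0x12,0xc9,0x3e}
query mem[0x09]=0x2d, mem[0x0b]=0x1f, mem[0x13]=0xc9, mem[0x0f]=0x1e

MEM[0x09,0x0b,0x13,0x0f] = 2d 1f c9 1e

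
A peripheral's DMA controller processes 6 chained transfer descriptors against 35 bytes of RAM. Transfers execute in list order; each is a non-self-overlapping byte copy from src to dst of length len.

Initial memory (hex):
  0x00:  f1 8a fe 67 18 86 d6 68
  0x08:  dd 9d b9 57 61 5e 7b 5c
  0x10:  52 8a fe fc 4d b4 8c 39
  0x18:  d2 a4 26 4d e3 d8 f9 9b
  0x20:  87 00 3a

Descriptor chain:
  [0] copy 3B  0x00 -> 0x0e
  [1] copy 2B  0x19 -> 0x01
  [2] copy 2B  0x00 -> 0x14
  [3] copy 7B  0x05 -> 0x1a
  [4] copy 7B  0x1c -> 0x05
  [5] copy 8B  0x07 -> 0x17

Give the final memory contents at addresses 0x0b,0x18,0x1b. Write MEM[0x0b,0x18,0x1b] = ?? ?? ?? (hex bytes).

  after D0: wrote 3B at 0x0e = f18afe
  after D1: wrote 2B at 0x01 = a426
  after D2: wrote 2B at 0x14 = f1a4
  after D3: wrote 7B at 0x1a = 86d668dd9db957
  after D4: wrote 7B at 0x05 = 68dd9db957003a
  after D5: wrote 8B at 0x17 = 9db957003a615ef1
query mem[0x0b]=0x3a, mem[0x18]=0xb9, mem[0x1b]=0x3a

MEM[0x0b,0x18,0x1b] = 3a b9 3a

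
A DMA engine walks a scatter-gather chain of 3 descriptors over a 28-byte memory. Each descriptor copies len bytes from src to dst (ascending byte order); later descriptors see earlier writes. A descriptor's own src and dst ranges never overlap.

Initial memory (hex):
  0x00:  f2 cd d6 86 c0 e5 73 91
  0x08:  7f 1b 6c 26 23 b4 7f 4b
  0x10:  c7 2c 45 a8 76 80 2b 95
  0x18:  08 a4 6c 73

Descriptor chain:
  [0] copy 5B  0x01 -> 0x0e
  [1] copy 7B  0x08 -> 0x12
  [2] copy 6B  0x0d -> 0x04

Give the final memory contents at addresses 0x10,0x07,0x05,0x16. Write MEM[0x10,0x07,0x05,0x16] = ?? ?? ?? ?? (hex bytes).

#0 dst[0x0e+5] := {0xcd,0xd6,0x86,0xc0,0xe5}
#1 dst[0x12+7] := {0x7f,0x1b,0x6c,0x26,0x23,0xb4,0xcd}
#2 dst[0x04+6] := {0xb4,0xcd,0xd6,0x86,0xc0,0x7f}
query mem[0x10]=0x86, mem[0x07]=0x86, mem[0x05]=0xcd, mem[0x16]=0x23

MEM[0x10,0x07,0x05,0x16] = 86 86 cd 23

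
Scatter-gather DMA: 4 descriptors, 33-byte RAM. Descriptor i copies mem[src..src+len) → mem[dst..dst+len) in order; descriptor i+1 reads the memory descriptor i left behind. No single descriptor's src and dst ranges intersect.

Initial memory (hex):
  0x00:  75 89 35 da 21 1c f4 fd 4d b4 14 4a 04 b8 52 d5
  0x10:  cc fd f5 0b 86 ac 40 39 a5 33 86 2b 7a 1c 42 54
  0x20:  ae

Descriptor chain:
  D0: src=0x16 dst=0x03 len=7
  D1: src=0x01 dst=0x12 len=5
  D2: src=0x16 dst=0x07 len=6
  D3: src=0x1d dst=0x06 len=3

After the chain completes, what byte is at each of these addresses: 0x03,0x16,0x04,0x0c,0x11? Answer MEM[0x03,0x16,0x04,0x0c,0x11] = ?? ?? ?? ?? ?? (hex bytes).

MEM[0x03,0x16,0x04,0x0c,0x11] = 40 a5 39 2b fd

  after D0: wrote 7B at 0x03 = 4039a533862b7a
  after D1: wrote 5B at 0x12 = 89354039a5
  after D2: wrote 6B at 0x07 = a539a533862b
  after D3: wrote 3B at 0x06 = 1c4254
query mem[0x03]=0x40, mem[0x16]=0xa5, mem[0x04]=0x39, mem[0x0c]=0x2b, mem[0x11]=0xfd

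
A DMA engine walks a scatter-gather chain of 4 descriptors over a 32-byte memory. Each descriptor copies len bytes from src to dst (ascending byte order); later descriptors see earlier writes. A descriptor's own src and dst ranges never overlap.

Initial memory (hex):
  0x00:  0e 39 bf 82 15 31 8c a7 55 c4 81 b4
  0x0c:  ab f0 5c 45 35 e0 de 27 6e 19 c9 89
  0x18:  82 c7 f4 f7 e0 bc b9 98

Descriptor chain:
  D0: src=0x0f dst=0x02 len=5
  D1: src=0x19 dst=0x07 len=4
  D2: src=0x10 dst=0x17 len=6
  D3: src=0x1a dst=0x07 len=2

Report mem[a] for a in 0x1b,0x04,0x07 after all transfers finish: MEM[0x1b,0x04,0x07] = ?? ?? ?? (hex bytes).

MEM[0x1b,0x04,0x07] = 6e e0 27

#0 dst[0x02+5] := {0x45,0x35,0xe0,0xde,0x27}
#1 dst[0x07+4] := {0xc7,0xf4,0xf7,0xe0}
#2 dst[0x17+6] := {0x35,0xe0,0xde,0x27,0x6e,0x19}
#3 dst[0x07+2] := {0x27,0x6e}
query mem[0x1b]=0x6e, mem[0x04]=0xe0, mem[0x07]=0x27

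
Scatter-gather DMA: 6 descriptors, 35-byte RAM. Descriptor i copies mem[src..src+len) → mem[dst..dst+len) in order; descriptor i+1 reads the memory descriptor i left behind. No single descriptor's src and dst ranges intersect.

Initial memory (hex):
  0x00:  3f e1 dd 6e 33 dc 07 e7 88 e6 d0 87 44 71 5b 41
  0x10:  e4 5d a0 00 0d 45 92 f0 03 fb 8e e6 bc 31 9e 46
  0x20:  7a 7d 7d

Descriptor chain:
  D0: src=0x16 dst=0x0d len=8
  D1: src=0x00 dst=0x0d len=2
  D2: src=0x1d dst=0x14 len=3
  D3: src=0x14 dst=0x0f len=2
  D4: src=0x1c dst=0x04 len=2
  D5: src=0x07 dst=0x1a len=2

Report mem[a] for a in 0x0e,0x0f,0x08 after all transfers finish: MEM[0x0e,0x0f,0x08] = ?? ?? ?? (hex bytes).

[0] 0x16->0x0d len=8 : 92 f0 03 fb 8e e6 bc 31
[1] 0x00->0x0d len=2 : 3f e1
[2] 0x1d->0x14 len=3 : 31 9e 46
[3] 0x14->0x0f len=2 : 31 9e
[4] 0x1c->0x04 len=2 : bc 31
[5] 0x07->0x1a len=2 : e7 88
query mem[0x0e]=0xe1, mem[0x0f]=0x31, mem[0x08]=0x88

MEM[0x0e,0x0f,0x08] = e1 31 88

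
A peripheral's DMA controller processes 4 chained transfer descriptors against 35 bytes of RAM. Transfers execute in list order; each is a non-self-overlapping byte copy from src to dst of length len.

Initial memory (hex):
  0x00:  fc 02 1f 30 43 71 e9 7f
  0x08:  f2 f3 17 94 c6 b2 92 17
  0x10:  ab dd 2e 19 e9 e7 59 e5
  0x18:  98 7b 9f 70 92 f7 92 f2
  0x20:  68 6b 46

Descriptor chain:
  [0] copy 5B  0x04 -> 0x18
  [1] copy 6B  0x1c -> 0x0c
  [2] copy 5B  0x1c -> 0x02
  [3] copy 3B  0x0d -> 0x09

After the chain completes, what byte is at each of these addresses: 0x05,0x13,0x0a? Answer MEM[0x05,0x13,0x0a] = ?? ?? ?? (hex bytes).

#0 dst[0x18+5] := {0x43,0x71,0xe9,0x7f,0xf2}
#1 dst[0x0c+6] := {0xf2,0xf7,0x92,0xf2,0x68,0x6b}
#2 dst[0x02+5] := {0xf2,0xf7,0x92,0xf2,0x68}
#3 dst[0x09+3] := {0xf7,0x92,0xf2}
query mem[0x05]=0xf2, mem[0x13]=0x19, mem[0x0a]=0x92

MEM[0x05,0x13,0x0a] = f2 19 92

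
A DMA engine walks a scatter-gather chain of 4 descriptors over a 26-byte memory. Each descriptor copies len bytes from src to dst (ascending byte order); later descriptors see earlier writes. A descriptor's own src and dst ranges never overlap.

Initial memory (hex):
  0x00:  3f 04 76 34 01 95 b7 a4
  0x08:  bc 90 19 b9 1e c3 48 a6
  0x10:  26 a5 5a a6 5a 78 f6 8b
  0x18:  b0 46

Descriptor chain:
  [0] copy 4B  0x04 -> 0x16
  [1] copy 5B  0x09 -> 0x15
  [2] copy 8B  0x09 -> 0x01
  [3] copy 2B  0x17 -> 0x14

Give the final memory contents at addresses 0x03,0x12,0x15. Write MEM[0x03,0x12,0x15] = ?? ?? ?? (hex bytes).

MEM[0x03,0x12,0x15] = b9 5a 1e

  after D0: wrote 4B at 0x16 = 0195b7a4
  after D1: wrote 5B at 0x15 = 9019b91ec3
  after D2: wrote 8B at 0x01 = 9019b91ec348a626
  after D3: wrote 2B at 0x14 = b91e
query mem[0x03]=0xb9, mem[0x12]=0x5a, mem[0x15]=0x1e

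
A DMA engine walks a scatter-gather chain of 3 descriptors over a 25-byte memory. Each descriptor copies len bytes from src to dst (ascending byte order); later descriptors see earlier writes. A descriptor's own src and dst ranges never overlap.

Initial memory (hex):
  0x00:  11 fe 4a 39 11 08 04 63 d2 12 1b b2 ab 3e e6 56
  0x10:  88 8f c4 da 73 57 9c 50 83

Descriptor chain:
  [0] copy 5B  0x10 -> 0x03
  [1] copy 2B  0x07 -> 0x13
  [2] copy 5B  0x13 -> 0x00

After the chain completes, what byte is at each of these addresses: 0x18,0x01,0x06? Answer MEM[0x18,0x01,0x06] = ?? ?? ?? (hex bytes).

MEM[0x18,0x01,0x06] = 83 d2 da

  after D0: wrote 5B at 0x03 = 888fc4da73
  after D1: wrote 2B at 0x13 = 73d2
  after D2: wrote 5B at 0x00 = 73d2579c50
query mem[0x18]=0x83, mem[0x01]=0xd2, mem[0x06]=0xda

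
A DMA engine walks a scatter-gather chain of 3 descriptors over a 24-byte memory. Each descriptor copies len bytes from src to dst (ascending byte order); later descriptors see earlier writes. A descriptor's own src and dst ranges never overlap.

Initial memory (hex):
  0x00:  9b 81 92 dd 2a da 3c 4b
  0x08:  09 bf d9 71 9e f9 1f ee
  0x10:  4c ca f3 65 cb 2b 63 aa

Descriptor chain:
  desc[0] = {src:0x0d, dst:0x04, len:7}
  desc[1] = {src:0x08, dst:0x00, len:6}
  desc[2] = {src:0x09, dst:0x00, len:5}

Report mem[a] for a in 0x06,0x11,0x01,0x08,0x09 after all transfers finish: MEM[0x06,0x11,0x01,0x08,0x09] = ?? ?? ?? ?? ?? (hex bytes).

#0 dst[0x04+7] := {0xf9,0x1f,0xee,0x4c,0xca,0xf3,0x65}
#1 dst[0x00+6] := {0xca,0xf3,0x65,0x71,0x9e,0xf9}
#2 dst[0x00+5] := {0xf3,0x65,0x71,0x9e,0xf9}
query mem[0x06]=0xee, mem[0x11]=0xca, mem[0x01]=0x65, mem[0x08]=0xca, mem[0x09]=0xf3

MEM[0x06,0x11,0x01,0x08,0x09] = ee ca 65 ca f3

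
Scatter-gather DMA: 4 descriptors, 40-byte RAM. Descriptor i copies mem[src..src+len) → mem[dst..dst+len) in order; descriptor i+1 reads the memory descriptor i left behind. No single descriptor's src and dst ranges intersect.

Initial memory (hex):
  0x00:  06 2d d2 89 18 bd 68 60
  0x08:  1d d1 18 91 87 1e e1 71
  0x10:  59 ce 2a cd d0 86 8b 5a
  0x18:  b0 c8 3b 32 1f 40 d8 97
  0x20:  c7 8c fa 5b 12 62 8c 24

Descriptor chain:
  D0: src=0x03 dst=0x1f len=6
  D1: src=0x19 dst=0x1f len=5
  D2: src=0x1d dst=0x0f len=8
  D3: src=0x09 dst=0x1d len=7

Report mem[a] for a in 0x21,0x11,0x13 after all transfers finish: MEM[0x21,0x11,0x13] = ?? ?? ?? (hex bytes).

#0 dst[0x1f+6] := {0x89,0x18,0xbd,0x68,0x60,0x1d}
#1 dst[0x1f+5] := {0xc8,0x3b,0x32,0x1f,0x40}
#2 dst[0x0f+8] := {0x40,0xd8,0xc8,0x3b,0x32,0x1f,0x40,0x1d}
#3 dst[0x1d+7] := {0xd1,0x18,0x91,0x87,0x1e,0xe1,0x40}
query mem[0x21]=0x1e, mem[0x11]=0xc8, mem[0x13]=0x32

MEM[0x21,0x11,0x13] = 1e c8 32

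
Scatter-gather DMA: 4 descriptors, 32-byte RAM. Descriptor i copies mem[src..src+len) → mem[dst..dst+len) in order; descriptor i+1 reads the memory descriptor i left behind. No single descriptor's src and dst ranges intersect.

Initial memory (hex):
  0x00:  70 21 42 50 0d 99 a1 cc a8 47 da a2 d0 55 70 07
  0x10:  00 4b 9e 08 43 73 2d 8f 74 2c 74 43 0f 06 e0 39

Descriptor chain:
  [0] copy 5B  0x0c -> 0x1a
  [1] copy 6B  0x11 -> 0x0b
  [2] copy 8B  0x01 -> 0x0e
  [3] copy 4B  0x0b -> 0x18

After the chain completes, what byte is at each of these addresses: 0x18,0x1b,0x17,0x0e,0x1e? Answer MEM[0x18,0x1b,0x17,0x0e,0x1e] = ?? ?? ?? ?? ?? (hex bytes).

MEM[0x18,0x1b,0x17,0x0e,0x1e] = 4b 21 8f 21 00

  after D0: wrote 5B at 0x1a = d055700700
  after D1: wrote 6B at 0x0b = 4b9e0843732d
  after D2: wrote 8B at 0x0e = 2142500d99a1cca8
  after D3: wrote 4B at 0x18 = 4b9e0821
query mem[0x18]=0x4b, mem[0x1b]=0x21, mem[0x17]=0x8f, mem[0x0e]=0x21, mem[0x1e]=0x00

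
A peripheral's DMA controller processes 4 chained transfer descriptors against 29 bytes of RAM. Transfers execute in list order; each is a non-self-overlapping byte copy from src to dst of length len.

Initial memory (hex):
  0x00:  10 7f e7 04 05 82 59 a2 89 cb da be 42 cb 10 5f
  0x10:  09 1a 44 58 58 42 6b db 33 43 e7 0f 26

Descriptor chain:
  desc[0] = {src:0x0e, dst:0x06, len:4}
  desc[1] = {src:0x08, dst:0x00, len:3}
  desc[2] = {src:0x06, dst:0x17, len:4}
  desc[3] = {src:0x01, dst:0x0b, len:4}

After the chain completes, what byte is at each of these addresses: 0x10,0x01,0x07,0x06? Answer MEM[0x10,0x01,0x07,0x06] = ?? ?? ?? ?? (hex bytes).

MEM[0x10,0x01,0x07,0x06] = 09 1a 5f 10

  after D0: wrote 4B at 0x06 = 105f091a
  after D1: wrote 3B at 0x00 = 091ada
  after D2: wrote 4B at 0x17 = 105f091a
  after D3: wrote 4B at 0x0b = 1ada0405
query mem[0x10]=0x09, mem[0x01]=0x1a, mem[0x07]=0x5f, mem[0x06]=0x10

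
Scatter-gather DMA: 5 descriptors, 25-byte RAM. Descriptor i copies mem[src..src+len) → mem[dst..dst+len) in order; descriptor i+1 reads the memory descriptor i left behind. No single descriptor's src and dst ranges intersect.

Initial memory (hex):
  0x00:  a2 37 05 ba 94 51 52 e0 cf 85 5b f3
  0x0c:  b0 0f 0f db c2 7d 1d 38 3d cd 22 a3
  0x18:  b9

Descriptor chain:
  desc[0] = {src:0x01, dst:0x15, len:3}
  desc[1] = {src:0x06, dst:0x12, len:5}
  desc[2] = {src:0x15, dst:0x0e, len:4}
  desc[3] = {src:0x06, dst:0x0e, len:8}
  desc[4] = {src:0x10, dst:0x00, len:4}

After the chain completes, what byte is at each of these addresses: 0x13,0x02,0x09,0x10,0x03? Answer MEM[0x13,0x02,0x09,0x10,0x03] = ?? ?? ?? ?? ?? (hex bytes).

D0: mem[0x15..0x17] <- [37 05 ba]
D1: mem[0x12..0x16] <- [52 e0 cf 85 5b]
D2: mem[0x0e..0x11] <- [85 5b ba b9]
D3: mem[0x0e..0x15] <- [52 e0 cf 85 5b f3 b0 0f]
D4: mem[0x00..0x03] <- [cf 85 5b f3]
query mem[0x13]=0xf3, mem[0x02]=0x5b, mem[0x09]=0x85, mem[0x10]=0xcf, mem[0x03]=0xf3

MEM[0x13,0x02,0x09,0x10,0x03] = f3 5b 85 cf f3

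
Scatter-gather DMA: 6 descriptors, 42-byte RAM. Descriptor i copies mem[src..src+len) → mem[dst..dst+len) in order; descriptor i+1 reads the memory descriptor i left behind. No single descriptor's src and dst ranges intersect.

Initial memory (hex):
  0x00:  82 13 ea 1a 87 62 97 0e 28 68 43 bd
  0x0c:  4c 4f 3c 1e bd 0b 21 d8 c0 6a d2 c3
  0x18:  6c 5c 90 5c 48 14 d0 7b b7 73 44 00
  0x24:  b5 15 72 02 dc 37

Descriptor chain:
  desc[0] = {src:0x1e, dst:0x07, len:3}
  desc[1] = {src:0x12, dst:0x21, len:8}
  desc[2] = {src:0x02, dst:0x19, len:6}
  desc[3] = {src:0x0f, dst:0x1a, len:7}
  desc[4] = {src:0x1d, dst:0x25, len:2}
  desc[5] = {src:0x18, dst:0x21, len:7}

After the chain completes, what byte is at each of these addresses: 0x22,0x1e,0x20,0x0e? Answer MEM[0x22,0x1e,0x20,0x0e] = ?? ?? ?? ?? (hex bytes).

#0 dst[0x07+3] := {0xd0,0x7b,0xb7}
#1 dst[0x21+8] := {0x21,0xd8,0xc0,0x6a,0xd2,0xc3,0x6c,0x5c}
#2 dst[0x19+6] := {0xea,0x1a,0x87,0x62,0x97,0xd0}
#3 dst[0x1a+7] := {0x1e,0xbd,0x0b,0x21,0xd8,0xc0,0x6a}
#4 dst[0x25+2] := {0x21,0xd8}
#5 dst[0x21+7] := {0x6c,0xea,0x1e,0xbd,0x0b,0x21,0xd8}
query mem[0x22]=0xea, mem[0x1e]=0xd8, mem[0x20]=0x6a, mem[0x0e]=0x3c

MEM[0x22,0x1e,0x20,0x0e] = ea d8 6a 3c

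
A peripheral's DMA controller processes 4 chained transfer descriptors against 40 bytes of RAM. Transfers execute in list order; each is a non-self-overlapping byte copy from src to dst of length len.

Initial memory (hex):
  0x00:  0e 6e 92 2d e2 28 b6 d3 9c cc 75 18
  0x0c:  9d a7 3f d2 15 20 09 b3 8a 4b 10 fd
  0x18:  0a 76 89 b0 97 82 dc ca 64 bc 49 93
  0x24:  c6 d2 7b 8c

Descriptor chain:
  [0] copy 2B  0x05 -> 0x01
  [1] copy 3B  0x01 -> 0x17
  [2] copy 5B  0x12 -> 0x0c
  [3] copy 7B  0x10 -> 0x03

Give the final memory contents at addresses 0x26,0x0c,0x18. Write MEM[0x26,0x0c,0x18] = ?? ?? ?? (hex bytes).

[0] 0x05->0x01 len=2 : 28 b6
[1] 0x01->0x17 len=3 : 28 b6 2d
[2] 0x12->0x0c len=5 : 09 b3 8a 4b 10
[3] 0x10->0x03 len=7 : 10 20 09 b3 8a 4b 10
query mem[0x26]=0x7b, mem[0x0c]=0x09, mem[0x18]=0xb6

MEM[0x26,0x0c,0x18] = 7b 09 b6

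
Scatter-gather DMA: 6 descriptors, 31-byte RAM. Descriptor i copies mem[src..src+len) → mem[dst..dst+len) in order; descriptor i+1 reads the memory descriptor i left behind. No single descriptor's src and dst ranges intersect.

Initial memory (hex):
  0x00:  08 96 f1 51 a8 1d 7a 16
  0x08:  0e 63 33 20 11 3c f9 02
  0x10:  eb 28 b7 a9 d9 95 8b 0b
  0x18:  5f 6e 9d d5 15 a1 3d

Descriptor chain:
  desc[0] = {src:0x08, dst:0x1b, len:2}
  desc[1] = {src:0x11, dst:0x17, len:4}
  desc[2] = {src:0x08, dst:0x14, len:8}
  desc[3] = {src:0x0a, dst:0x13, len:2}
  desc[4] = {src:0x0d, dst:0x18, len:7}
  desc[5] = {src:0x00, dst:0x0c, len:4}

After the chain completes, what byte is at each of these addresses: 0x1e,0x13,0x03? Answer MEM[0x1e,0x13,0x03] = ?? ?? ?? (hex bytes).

D0: mem[0x1b..0x1c] <- [0e 63]
D1: mem[0x17..0x1a] <- [28 b7 a9 d9]
D2: mem[0x14..0x1b] <- [0e 63 33 20 11 3c f9 02]
D3: mem[0x13..0x14] <- [33 20]
D4: mem[0x18..0x1e] <- [3c f9 02 eb 28 b7 33]
D5: mem[0x0c..0x0f] <- [08 96 f1 51]
query mem[0x1e]=0x33, mem[0x13]=0x33, mem[0x03]=0x51

MEM[0x1e,0x13,0x03] = 33 33 51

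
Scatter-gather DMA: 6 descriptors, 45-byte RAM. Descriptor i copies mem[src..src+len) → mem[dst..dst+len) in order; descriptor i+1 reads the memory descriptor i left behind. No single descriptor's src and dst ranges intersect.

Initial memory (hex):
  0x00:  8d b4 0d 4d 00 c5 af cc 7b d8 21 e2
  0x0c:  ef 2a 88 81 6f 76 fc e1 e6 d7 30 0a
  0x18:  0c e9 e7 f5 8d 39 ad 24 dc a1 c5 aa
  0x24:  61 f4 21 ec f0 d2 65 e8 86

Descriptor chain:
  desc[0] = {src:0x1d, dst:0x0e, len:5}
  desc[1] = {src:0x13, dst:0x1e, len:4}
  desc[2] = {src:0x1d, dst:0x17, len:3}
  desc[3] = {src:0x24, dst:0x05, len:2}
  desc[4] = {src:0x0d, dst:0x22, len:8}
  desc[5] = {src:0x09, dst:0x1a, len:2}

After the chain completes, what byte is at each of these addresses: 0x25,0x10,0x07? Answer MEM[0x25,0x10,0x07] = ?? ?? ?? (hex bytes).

MEM[0x25,0x10,0x07] = 24 24 cc

D0: mem[0x0e..0x12] <- [39 ad 24 dc a1]
D1: mem[0x1e..0x21] <- [e1 e6 d7 30]
D2: mem[0x17..0x19] <- [39 e1 e6]
D3: mem[0x05..0x06] <- [61 f4]
D4: mem[0x22..0x29] <- [2a 39 ad 24 dc a1 e1 e6]
D5: mem[0x1a..0x1b] <- [d8 21]
query mem[0x25]=0x24, mem[0x10]=0x24, mem[0x07]=0xcc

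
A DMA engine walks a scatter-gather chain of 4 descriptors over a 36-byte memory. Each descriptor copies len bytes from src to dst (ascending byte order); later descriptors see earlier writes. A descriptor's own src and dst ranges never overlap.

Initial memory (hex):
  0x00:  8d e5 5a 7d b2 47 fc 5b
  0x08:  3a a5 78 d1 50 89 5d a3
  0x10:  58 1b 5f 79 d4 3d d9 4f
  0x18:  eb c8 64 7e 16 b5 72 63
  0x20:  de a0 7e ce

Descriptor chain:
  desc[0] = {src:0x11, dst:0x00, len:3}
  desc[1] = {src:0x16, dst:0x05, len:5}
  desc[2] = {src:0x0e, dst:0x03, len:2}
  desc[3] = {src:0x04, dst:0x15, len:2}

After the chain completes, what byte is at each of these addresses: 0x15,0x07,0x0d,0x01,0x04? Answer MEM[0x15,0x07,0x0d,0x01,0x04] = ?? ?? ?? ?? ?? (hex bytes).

  after D0: wrote 3B at 0x00 = 1b5f79
  after D1: wrote 5B at 0x05 = d94febc864
  after D2: wrote 2B at 0x03 = 5da3
  after D3: wrote 2B at 0x15 = a3d9
query mem[0x15]=0xa3, mem[0x07]=0xeb, mem[0x0d]=0x89, mem[0x01]=0x5f, mem[0x04]=0xa3

MEM[0x15,0x07,0x0d,0x01,0x04] = a3 eb 89 5f a3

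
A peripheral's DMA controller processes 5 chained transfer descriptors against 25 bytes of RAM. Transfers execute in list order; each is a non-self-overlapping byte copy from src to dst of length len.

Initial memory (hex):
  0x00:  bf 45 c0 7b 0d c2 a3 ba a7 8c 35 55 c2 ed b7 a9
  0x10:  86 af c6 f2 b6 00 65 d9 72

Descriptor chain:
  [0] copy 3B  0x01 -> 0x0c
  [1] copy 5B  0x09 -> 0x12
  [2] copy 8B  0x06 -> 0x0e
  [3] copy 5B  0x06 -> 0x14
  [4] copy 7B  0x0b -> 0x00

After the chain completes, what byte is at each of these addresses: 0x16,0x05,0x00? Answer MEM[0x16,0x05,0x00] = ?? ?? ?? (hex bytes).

[0] 0x01->0x0c len=3 : 45 c0 7b
[1] 0x09->0x12 len=5 : 8c 35 55 45 c0
[2] 0x06->0x0e len=8 : a3 ba a7 8c 35 55 45 c0
[3] 0x06->0x14 len=5 : a3 ba a7 8c 35
[4] 0x0b->0x00 len=7 : 55 45 c0 a3 ba a7 8c
query mem[0x16]=0xa7, mem[0x05]=0xa7, mem[0x00]=0x55

MEM[0x16,0x05,0x00] = a7 a7 55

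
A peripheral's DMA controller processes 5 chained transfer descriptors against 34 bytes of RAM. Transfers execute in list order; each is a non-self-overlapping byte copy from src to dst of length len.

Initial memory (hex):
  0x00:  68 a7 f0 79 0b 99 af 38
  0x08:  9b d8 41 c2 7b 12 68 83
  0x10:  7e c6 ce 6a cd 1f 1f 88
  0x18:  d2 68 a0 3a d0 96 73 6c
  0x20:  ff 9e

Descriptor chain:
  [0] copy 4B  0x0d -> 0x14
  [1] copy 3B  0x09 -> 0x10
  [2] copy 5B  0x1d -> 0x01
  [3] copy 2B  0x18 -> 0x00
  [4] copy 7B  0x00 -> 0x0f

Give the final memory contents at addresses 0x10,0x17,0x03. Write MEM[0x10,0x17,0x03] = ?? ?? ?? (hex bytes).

MEM[0x10,0x17,0x03] = 68 7e 6c

  after D0: wrote 4B at 0x14 = 1268837e
  after D1: wrote 3B at 0x10 = d841c2
  after D2: wrote 5B at 0x01 = 96736cff9e
  after D3: wrote 2B at 0x00 = d268
  after D4: wrote 7B at 0x0f = d268736cff9eaf
query mem[0x10]=0x68, mem[0x17]=0x7e, mem[0x03]=0x6c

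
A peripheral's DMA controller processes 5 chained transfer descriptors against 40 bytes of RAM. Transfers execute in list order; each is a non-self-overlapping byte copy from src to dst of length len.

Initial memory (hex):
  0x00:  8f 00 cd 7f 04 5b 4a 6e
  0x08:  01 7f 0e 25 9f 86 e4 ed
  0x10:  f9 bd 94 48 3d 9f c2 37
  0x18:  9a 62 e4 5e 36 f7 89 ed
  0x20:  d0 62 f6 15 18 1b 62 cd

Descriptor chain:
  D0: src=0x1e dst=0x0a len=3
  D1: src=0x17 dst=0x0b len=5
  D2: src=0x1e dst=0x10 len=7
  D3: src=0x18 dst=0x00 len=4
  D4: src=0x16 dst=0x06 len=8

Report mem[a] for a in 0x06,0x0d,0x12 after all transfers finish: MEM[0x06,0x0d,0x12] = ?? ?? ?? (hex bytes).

MEM[0x06,0x0d,0x12] = 18 f7 d0

  after D0: wrote 3B at 0x0a = 89edd0
  after D1: wrote 5B at 0x0b = 379a62e45e
  after D2: wrote 7B at 0x10 = 89edd062f61518
  after D3: wrote 4B at 0x00 = 9a62e45e
  after D4: wrote 8B at 0x06 = 18379a62e45e36f7
query mem[0x06]=0x18, mem[0x0d]=0xf7, mem[0x12]=0xd0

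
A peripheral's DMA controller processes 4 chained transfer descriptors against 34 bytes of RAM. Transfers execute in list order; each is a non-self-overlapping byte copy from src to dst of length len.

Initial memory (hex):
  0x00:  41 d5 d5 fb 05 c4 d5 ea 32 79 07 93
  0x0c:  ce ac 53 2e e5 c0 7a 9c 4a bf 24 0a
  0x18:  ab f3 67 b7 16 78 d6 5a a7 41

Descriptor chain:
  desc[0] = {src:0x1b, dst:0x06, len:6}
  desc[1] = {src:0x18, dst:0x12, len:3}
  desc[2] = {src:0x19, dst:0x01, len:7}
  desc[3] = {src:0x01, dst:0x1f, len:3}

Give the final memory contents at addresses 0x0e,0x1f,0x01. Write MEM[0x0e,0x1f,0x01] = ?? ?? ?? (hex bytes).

MEM[0x0e,0x1f,0x01] = 53 f3 f3

D0: mem[0x06..0x0b] <- [b7 16 78 d6 5a a7]
D1: mem[0x12..0x14] <- [ab f3 67]
D2: mem[0x01..0x07] <- [f3 67 b7 16 78 d6 5a]
D3: mem[0x1f..0x21] <- [f3 67 b7]
query mem[0x0e]=0x53, mem[0x1f]=0xf3, mem[0x01]=0xf3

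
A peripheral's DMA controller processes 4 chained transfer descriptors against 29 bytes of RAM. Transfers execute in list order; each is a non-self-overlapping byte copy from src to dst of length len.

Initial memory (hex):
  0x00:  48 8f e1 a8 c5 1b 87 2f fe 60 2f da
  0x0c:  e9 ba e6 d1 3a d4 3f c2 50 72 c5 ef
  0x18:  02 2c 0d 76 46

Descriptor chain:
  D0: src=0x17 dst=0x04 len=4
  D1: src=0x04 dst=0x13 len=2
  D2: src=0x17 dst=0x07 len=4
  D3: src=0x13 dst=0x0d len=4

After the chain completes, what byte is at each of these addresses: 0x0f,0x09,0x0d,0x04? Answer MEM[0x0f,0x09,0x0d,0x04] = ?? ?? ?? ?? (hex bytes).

[0] 0x17->0x04 len=4 : ef 02 2c 0d
[1] 0x04->0x13 len=2 : ef 02
[2] 0x17->0x07 len=4 : ef 02 2c 0d
[3] 0x13->0x0d len=4 : ef 02 72 c5
query mem[0x0f]=0x72, mem[0x09]=0x2c, mem[0x0d]=0xef, mem[0x04]=0xef

MEM[0x0f,0x09,0x0d,0x04] = 72 2c ef ef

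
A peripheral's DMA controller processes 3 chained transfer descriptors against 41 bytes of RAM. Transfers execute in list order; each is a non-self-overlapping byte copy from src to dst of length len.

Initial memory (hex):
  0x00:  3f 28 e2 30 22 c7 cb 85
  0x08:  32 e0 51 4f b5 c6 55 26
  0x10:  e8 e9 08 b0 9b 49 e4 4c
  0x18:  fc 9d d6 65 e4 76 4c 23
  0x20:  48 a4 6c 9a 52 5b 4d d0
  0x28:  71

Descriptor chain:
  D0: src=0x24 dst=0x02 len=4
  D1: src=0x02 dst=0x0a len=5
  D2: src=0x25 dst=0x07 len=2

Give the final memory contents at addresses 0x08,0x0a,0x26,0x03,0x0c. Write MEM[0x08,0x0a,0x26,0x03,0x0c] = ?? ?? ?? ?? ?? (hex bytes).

  after D0: wrote 4B at 0x02 = 525b4dd0
  after D1: wrote 5B at 0x0a = 525b4dd0cb
  after D2: wrote 2B at 0x07 = 5b4d
query mem[0x08]=0x4d, mem[0x0a]=0x52, mem[0x26]=0x4d, mem[0x03]=0x5b, mem[0x0c]=0x4d

MEM[0x08,0x0a,0x26,0x03,0x0c] = 4d 52 4d 5b 4d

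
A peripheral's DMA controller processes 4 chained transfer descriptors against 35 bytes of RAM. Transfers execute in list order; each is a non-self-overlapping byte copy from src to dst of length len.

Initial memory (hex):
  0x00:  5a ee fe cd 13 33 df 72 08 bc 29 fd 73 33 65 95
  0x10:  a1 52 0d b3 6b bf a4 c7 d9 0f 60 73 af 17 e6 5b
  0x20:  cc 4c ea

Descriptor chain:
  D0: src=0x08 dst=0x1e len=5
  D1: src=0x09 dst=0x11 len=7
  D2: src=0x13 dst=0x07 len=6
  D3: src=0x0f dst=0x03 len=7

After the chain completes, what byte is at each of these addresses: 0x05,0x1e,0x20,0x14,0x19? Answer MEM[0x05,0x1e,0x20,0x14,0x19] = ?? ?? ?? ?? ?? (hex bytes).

D0: mem[0x1e..0x22] <- [08 bc 29 fd 73]
D1: mem[0x11..0x17] <- [bc 29 fd 73 33 65 95]
D2: mem[0x07..0x0c] <- [fd 73 33 65 95 d9]
D3: mem[0x03..0x09] <- [95 a1 bc 29 fd 73 33]
query mem[0x05]=0xbc, mem[0x1e]=0x08, mem[0x20]=0x29, mem[0x14]=0x73, mem[0x19]=0x0f

MEM[0x05,0x1e,0x20,0x14,0x19] = bc 08 29 73 0f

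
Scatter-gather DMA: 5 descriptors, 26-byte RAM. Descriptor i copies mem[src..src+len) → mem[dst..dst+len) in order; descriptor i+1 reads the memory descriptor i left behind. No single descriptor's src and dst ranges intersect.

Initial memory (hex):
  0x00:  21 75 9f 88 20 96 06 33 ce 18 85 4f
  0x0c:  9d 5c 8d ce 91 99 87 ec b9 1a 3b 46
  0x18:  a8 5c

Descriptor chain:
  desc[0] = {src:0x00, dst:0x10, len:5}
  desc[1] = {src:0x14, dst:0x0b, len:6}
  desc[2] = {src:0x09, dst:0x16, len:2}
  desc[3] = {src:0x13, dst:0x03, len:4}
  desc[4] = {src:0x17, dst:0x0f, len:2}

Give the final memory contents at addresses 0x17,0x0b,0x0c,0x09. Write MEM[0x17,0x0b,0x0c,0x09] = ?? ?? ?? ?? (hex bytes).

MEM[0x17,0x0b,0x0c,0x09] = 85 20 1a 18

D0: mem[0x10..0x14] <- [21 75 9f 88 20]
D1: mem[0x0b..0x10] <- [20 1a 3b 46 a8 5c]
D2: mem[0x16..0x17] <- [18 85]
D3: mem[0x03..0x06] <- [88 20 1a 18]
D4: mem[0x0f..0x10] <- [85 a8]
query mem[0x17]=0x85, mem[0x0b]=0x20, mem[0x0c]=0x1a, mem[0x09]=0x18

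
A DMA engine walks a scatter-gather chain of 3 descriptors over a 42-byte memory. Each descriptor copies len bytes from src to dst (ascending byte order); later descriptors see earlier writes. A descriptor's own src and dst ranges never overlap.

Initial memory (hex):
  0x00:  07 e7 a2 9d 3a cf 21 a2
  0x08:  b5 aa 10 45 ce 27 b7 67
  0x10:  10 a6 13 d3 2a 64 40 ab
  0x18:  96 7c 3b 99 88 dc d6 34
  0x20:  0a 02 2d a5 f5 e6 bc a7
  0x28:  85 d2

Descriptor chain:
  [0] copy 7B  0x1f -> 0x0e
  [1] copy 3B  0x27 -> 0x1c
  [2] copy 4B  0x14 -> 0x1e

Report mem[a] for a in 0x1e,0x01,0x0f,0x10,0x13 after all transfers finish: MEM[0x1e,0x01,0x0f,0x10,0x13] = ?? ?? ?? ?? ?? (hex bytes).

MEM[0x1e,0x01,0x0f,0x10,0x13] = e6 e7 0a 02 f5

[0] 0x1f->0x0e len=7 : 34 0a 02 2d a5 f5 e6
[1] 0x27->0x1c len=3 : a7 85 d2
[2] 0x14->0x1e len=4 : e6 64 40 ab
query mem[0x1e]=0xe6, mem[0x01]=0xe7, mem[0x0f]=0x0a, mem[0x10]=0x02, mem[0x13]=0xf5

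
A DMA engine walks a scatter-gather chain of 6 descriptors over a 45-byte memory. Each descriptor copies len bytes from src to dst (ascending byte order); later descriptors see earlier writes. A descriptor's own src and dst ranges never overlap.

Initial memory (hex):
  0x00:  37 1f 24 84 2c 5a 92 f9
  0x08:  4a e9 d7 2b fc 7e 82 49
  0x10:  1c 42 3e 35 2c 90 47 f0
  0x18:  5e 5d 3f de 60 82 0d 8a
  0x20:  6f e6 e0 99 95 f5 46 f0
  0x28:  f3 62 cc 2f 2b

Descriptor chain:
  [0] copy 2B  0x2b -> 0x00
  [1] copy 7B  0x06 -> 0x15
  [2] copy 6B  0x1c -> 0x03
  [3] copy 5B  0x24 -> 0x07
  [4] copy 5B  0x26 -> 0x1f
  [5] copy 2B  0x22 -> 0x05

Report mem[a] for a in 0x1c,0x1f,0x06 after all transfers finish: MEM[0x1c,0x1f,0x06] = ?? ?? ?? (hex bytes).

  after D0: wrote 2B at 0x00 = 2f2b
  after D1: wrote 7B at 0x15 = 92f94ae9d72bfc
  after D2: wrote 6B at 0x03 = 60820d8a6fe6
  after D3: wrote 5B at 0x07 = 95f546f0f3
  after D4: wrote 5B at 0x1f = 46f0f362cc
  after D5: wrote 2B at 0x05 = 62cc
query mem[0x1c]=0x60, mem[0x1f]=0x46, mem[0x06]=0xcc

MEM[0x1c,0x1f,0x06] = 60 46 cc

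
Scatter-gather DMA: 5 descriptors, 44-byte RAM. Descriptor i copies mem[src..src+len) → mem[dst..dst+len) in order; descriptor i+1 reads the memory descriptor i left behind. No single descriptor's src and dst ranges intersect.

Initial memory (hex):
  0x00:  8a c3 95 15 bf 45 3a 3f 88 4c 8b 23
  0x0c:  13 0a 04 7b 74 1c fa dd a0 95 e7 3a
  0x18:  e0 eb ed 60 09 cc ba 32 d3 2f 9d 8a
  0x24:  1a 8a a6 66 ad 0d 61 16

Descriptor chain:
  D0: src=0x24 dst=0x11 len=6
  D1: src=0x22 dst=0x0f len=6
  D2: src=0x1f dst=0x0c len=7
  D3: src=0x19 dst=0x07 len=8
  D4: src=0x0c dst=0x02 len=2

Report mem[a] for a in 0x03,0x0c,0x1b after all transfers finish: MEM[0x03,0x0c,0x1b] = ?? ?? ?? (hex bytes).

MEM[0x03,0x0c,0x1b] = 32 ba 60

#0 dst[0x11+6] := {0x1a,0x8a,0xa6,0x66,0xad,0x0d}
#1 dst[0x0f+6] := {0x9d,0x8a,0x1a,0x8a,0xa6,0x66}
#2 dst[0x0c+7] := {0x32,0xd3,0x2f,0x9d,0x8a,0x1a,0x8a}
#3 dst[0x07+8] := {0xeb,0xed,0x60,0x09,0xcc,0xba,0x32,0xd3}
#4 dst[0x02+2] := {0xba,0x32}
query mem[0x03]=0x32, mem[0x0c]=0xba, mem[0x1b]=0x60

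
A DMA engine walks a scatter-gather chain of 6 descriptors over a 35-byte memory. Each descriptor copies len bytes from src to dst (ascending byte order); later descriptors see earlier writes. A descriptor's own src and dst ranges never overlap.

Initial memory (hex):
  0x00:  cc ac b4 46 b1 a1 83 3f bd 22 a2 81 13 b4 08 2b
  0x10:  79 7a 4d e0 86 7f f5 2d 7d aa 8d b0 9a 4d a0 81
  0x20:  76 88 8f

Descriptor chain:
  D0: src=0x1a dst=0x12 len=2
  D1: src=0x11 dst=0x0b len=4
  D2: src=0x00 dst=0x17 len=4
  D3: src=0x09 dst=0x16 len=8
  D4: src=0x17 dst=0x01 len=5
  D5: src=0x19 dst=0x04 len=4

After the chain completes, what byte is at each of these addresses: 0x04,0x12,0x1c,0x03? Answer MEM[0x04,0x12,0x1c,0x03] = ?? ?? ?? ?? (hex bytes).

MEM[0x04,0x12,0x1c,0x03] = 8d 8d 2b 8d

#0 dst[0x12+2] := {0x8d,0xb0}
#1 dst[0x0b+4] := {0x7a,0x8d,0xb0,0x86}
#2 dst[0x17+4] := {0xcc,0xac,0xb4,0x46}
#3 dst[0x16+8] := {0x22,0xa2,0x7a,0x8d,0xb0,0x86,0x2b,0x79}
#4 dst[0x01+5] := {0xa2,0x7a,0x8d,0xb0,0x86}
#5 dst[0x04+4] := {0x8d,0xb0,0x86,0x2b}
query mem[0x04]=0x8d, mem[0x12]=0x8d, mem[0x1c]=0x2b, mem[0x03]=0x8d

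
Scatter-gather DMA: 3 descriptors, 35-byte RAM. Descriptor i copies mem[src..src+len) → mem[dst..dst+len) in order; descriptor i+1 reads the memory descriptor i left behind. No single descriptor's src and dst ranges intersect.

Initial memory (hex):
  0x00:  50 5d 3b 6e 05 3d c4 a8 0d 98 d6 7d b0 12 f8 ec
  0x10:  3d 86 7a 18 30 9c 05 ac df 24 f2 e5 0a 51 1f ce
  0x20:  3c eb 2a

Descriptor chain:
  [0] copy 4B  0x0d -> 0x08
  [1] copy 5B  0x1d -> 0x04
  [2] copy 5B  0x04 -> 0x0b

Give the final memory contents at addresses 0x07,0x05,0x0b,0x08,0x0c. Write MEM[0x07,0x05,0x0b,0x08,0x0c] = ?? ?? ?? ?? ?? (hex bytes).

MEM[0x07,0x05,0x0b,0x08,0x0c] = 3c 1f 51 eb 1f

D0: mem[0x08..0x0b] <- [12 f8 ec 3d]
D1: mem[0x04..0x08] <- [51 1f ce 3c eb]
D2: mem[0x0b..0x0f] <- [51 1f ce 3c eb]
query mem[0x07]=0x3c, mem[0x05]=0x1f, mem[0x0b]=0x51, mem[0x08]=0xeb, mem[0x0c]=0x1f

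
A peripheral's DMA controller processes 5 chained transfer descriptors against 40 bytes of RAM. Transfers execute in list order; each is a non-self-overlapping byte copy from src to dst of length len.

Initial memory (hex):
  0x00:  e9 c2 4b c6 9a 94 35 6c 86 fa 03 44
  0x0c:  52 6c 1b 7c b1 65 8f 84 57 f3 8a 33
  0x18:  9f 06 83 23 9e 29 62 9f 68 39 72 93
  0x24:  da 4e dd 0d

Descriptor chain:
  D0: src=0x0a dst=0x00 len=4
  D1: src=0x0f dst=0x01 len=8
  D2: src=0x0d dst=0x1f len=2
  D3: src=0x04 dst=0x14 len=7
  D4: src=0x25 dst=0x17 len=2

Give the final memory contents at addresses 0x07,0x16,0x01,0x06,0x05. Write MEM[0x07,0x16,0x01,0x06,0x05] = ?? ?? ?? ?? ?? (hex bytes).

MEM[0x07,0x16,0x01,0x06,0x05] = f3 57 7c 57 84

[0] 0x0a->0x00 len=4 : 03 44 52 6c
[1] 0x0f->0x01 len=8 : 7c b1 65 8f 84 57 f3 8a
[2] 0x0d->0x1f len=2 : 6c 1b
[3] 0x04->0x14 len=7 : 8f 84 57 f3 8a fa 03
[4] 0x25->0x17 len=2 : 4e dd
query mem[0x07]=0xf3, mem[0x16]=0x57, mem[0x01]=0x7c, mem[0x06]=0x57, mem[0x05]=0x84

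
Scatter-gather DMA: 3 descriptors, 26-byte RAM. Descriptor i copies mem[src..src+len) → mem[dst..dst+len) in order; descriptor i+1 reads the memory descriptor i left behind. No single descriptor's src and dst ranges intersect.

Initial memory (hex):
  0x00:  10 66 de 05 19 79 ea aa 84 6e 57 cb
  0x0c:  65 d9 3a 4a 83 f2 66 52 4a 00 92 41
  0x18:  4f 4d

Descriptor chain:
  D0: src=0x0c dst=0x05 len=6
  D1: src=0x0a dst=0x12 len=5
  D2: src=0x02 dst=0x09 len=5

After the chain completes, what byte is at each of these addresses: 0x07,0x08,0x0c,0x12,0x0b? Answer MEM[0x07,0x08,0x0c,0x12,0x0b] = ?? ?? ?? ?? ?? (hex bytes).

MEM[0x07,0x08,0x0c,0x12,0x0b] = 3a 4a 65 f2 19

D0: mem[0x05..0x0a] <- [65 d9 3a 4a 83 f2]
D1: mem[0x12..0x16] <- [f2 cb 65 d9 3a]
D2: mem[0x09..0x0d] <- [de 05 19 65 d9]
query mem[0x07]=0x3a, mem[0x08]=0x4a, mem[0x0c]=0x65, mem[0x12]=0xf2, mem[0x0b]=0x19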